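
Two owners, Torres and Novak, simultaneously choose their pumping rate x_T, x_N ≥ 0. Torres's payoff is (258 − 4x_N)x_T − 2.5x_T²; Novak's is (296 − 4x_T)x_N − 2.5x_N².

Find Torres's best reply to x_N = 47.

14

Expanding Torres's payoff: 258x_T − 4x_Nx_T − 2.5x_T².
∂π/∂x_T = 258 − 4x_N − 5x_T = 0, so x_T = 51.6 − 0.8x_N.
At x_N = 47: x_T = 51.6 − 0.8·47 = 14.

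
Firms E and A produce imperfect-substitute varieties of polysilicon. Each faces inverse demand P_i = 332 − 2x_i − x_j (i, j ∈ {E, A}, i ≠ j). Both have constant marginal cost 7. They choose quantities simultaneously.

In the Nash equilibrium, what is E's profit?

Firm E's profit: π = x_E(332 − 2x_E − x_A) − 7x_E.
∂π/∂x_E = 325 − 4x_E − x_A = 0 ⇒ x_E = 81.25 − 0.25x_A.
Setting x_E = x_A in the reaction function: x_E = 81.25 − 0.25x_E, so x_E = 81.25 / 1.25 = 65.
P_E = 332 − 2·65 − 65 = 137.
Profit = (137 − 7)·65 = 8450.

8450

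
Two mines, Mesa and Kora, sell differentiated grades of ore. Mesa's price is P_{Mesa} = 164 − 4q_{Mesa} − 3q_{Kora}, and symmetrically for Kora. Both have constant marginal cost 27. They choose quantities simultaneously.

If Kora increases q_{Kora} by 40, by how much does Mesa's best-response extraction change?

Mine Mesa's profit: π = q_{Mesa}(164 − 4q_{Mesa} − 3q_{Kora}) − 27q_{Mesa}.
∂π/∂q_{Mesa} = 137 − 8q_{Mesa} − 3q_{Kora} = 0 ⇒ q_{Mesa} = 17.125 − 0.375q_{Kora}.
The reaction-function slope is −0.375, so a 40-unit rise in q_{Kora} moves q_{Mesa} by −0.375 × 40 = −15. Mesa's best response falls — the actions are strategic substitutes.

-15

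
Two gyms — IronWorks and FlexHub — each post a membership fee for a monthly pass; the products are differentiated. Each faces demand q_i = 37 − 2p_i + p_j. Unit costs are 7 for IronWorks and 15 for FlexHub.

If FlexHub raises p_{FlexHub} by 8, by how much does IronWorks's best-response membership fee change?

2

IronWorks's profit: π = (p_{IronWorks} − 7)(37 − 2p_{IronWorks} + p_{FlexHub}).
∂π/∂p_{IronWorks} = 51 − 4p_{IronWorks} + p_{FlexHub} = 0 ⇒ p_{IronWorks} = 12.75 + 0.25p_{FlexHub}.
The reaction-function slope is 0.25, so an 8-unit rise in p_{FlexHub} moves p_{IronWorks} by 0.25 × 8 = 2. IronWorks's best response rises — the actions are strategic complements.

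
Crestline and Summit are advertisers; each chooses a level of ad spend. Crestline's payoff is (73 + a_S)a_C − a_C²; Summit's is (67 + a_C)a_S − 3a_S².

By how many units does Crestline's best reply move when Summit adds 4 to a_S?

2

Expanding Crestline's payoff: 73a_C + a_Sa_C − a_C².
∂π/∂a_C = 73 + a_S − 2a_C = 0, so a_C = 36.5 + 0.5a_S.
The reaction-function slope is 0.5, so a 4-unit rise in a_S moves a_C by 0.5 × 4 = 2. Crestline's best response rises — the actions are strategic complements.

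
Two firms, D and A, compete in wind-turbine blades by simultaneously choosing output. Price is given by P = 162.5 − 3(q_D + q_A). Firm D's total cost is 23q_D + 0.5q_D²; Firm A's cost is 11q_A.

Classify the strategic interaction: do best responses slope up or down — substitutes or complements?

strategic substitutes

Firm D's profit: π = q_D(162.5 − 3(q_D + q_A)) − 23q_D − 0.5q_D².
∂π/∂q_D = 139.5 − 7q_D − 3q_A = 0, so q_D = 279/14 − (3/7)q_A.
The best-response slope dq_D/dq_A = −3/7 < 0: the reaction function is downward-sloping, so the choices are strategic substitutes.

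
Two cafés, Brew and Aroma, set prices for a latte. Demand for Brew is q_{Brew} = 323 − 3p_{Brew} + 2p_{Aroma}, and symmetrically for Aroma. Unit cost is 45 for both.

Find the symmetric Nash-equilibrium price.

114.5

Brew's profit: π = (p_{Brew} − 45)(323 − 3p_{Brew} + 2p_{Aroma}).
∂π/∂p_{Brew} = 458 − 6p_{Brew} + 2p_{Aroma} = 0 ⇒ p_{Brew} = 229/3 + (1/3)p_{Aroma}.
Setting p_{Brew} = p_{Aroma} in the reaction function: p_{Brew} = 229/3 + (1/3)p_{Brew}, so p_{Brew} = (229/3) / (2/3) = 114.5.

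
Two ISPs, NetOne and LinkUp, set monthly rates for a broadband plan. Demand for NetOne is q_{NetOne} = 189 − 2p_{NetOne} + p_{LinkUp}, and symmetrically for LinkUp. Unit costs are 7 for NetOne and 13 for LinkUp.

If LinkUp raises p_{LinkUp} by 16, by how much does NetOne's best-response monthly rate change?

4

NetOne's profit: π = (p_{NetOne} − 7)(189 − 2p_{NetOne} + p_{LinkUp}).
∂π/∂p_{NetOne} = 203 − 4p_{NetOne} + p_{LinkUp} = 0 ⇒ p_{NetOne} = 50.75 + 0.25p_{LinkUp}.
The reaction-function slope is 0.25, so a 16-unit rise in p_{LinkUp} moves p_{NetOne} by 0.25 × 16 = 4. NetOne's best response rises — the actions are strategic complements.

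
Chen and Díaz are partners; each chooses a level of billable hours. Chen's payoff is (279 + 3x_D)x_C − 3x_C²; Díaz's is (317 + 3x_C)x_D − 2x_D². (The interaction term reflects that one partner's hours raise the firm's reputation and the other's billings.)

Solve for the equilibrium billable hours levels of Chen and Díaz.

137.8, 182.6

Expanding Chen's payoff: 279x_C + 3x_Dx_C − 3x_C².
∂π/∂x_C = 279 + 3x_D − 6x_C = 0, so x_C = 46.5 + 0.5x_D.
Likewise for Díaz: x_D = 79.25 + 0.75x_C.
Plugging x_D into Chen's best response: x_C = 46.5 + 0.5(79.25 + 0.75x_C) ⇒ 0.625x_C = 86.125, so x_C = 137.8.
Then x_D = 79.25 + 0.75·137.8 = 182.6.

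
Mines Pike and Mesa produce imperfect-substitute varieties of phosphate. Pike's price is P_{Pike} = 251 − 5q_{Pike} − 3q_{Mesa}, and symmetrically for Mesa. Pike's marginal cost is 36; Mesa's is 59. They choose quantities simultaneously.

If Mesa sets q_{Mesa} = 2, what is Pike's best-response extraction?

Mine Pike's profit: π = q_{Pike}(251 − 5q_{Pike} − 3q_{Mesa}) − 36q_{Pike}.
∂π/∂q_{Pike} = 215 − 10q_{Pike} − 3q_{Mesa} = 0 ⇒ q_{Pike} = 21.5 − 0.3q_{Mesa}.
At q_{Mesa} = 2: q_{Pike} = 21.5 − 0.3·2 = 20.9.

20.9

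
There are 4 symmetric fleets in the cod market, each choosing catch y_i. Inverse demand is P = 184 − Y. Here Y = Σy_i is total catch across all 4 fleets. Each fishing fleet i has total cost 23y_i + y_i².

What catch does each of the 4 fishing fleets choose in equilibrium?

A representative fishing fleet's profit is π_i = y_i(184 − Y) − 23y_i − y_i², with Y = y_i + Σ_{j≠i} y_j.
First-order condition: 161 − 4y_i − Σ_{j≠i} y_j = 0.
In a symmetric equilibrium every fishing fleet chooses the same y, so Σ_{j≠i} y_j = 3y. The condition becomes 161 − 7y = 0, giving y = 161/7 = 23.

23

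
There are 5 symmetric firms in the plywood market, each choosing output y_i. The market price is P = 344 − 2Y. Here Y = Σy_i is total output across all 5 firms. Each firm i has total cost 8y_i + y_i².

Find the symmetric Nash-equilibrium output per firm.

24

A representative firm's profit is π_i = y_i(344 − 2Y) − 8y_i − y_i², with Y = y_i + Σ_{j≠i} y_j.
First-order condition: 336 − 6y_i − 2Σ_{j≠i} y_j = 0.
Imposing symmetry (y_j = y for all j) turns Σ_{j≠i} y_j into 4y, so 336 = 14y and y = 24.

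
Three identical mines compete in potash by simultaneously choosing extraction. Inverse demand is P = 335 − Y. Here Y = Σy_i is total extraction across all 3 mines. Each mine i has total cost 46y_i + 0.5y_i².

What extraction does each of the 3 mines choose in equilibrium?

A representative mine's profit is π_i = y_i(335 − Y) − 46y_i − 0.5y_i², with Y = y_i + Σ_{j≠i} y_j.
First-order condition: 289 − 3y_i − Σ_{j≠i} y_j = 0.
In a symmetric equilibrium every mine chooses the same y, so Σ_{j≠i} y_j = 2y. The condition becomes 289 − 5y = 0, giving y = 289/5 = 57.8.

57.8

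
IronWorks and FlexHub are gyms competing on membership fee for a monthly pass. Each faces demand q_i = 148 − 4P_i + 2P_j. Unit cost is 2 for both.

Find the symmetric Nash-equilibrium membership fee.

IronWorks's profit: π = (P_{IronWorks} − 2)(148 − 4P_{IronWorks} + 2P_{FlexHub}).
∂π/∂P_{IronWorks} = 156 − 8P_{IronWorks} + 2P_{FlexHub} = 0 ⇒ P_{IronWorks} = 19.5 + 0.25P_{FlexHub}.
Setting P_{IronWorks} = P_{FlexHub} in the reaction function: P_{IronWorks} = 19.5 + 0.25P_{IronWorks}, so P_{IronWorks} = 19.5 / 0.75 = 26.

26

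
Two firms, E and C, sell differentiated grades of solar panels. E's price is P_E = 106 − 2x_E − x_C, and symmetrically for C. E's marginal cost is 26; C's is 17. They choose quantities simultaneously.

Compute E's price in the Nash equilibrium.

Firm E's profit: π = x_E(106 − 2x_E − x_C) − 26x_E.
∂π/∂x_E = 80 − 4x_E − x_C = 0 ⇒ x_E = 20 − 0.25x_C.
Similarly x_C = 22.25 − 0.25x_E.
Solving the two reaction functions simultaneously: (1 − (−0.25)(−0.25))x_E = 20 − 0.25·22.25, so 0.9375x_E = 14.4375 and x_E = 15.4.
Then x_C = 22.25 − 0.25·15.4 = 18.4.
P_E = 106 − 2·15.4 − 18.4 = 56.8.

56.8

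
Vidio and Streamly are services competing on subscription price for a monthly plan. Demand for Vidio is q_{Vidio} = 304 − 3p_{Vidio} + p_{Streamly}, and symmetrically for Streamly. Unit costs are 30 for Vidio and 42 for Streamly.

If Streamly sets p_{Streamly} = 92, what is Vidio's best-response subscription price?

Vidio's profit: π = (p_{Vidio} − 30)(304 − 3p_{Vidio} + p_{Streamly}).
∂π/∂p_{Vidio} = 394 − 6p_{Vidio} + p_{Streamly} = 0 ⇒ p_{Vidio} = 197/3 + (1/6)p_{Streamly}.
At p_{Streamly} = 92: p_{Vidio} = 197/3 + (1/6)·92 = 81.

81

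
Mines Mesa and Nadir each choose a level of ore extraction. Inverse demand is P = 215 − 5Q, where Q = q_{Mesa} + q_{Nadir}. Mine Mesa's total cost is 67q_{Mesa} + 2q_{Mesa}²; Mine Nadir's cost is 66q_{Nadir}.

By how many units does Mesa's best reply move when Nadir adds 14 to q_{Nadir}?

-5

Mine Mesa's profit: π = q_{Mesa}(215 − 5(q_{Mesa} + q_{Nadir})) − 67q_{Mesa} − 2q_{Mesa}².
∂π/∂q_{Mesa} = 148 − 14q_{Mesa} − 5q_{Nadir} = 0, so q_{Mesa} = 74/7 − (5/14)q_{Nadir}.
The reaction-function slope is −5/14, so a 14-unit rise in q_{Nadir} moves q_{Mesa} by −5/14 × 14 = −5. Mesa's best response falls — the actions are strategic substitutes.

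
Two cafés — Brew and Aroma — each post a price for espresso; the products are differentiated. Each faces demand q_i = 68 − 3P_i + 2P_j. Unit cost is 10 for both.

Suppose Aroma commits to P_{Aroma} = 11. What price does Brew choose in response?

20

Brew's profit: π = (P_{Brew} − 10)(68 − 3P_{Brew} + 2P_{Aroma}).
∂π/∂P_{Brew} = 98 − 6P_{Brew} + 2P_{Aroma} = 0 ⇒ P_{Brew} = 49/3 + (1/3)P_{Aroma}.
At P_{Aroma} = 11: P_{Brew} = 49/3 + (1/3)·11 = 20.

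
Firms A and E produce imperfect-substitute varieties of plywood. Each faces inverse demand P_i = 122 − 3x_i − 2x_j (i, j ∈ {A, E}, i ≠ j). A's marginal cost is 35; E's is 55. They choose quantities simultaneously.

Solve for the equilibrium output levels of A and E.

Firm A's profit: π = x_A(122 − 3x_A − 2x_E) − 35x_A.
∂π/∂x_A = 87 − 6x_A − 2x_E = 0 ⇒ x_A = 14.5 − (1/3)x_E.
Similarly x_E = 67/6 − (1/3)x_A.
Solving the two reaction functions simultaneously: (1 − (−1/3)(−1/3))x_A = 14.5 − (1/3)·(67/6), so (8/9)x_A = 97/9 and x_A = 12.125.
Then x_E = 67/6 − (1/3)·12.125 = 7.125.

12.125, 7.125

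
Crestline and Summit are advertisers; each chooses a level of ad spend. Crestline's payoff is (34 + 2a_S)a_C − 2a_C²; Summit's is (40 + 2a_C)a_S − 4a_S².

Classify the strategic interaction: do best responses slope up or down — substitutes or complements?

Expanding Crestline's payoff: 34a_C + 2a_Sa_C − 2a_C².
∂π/∂a_C = 34 + 2a_S − 4a_C = 0, so a_C = 8.5 + 0.5a_S.
The best-response slope da_C/da_S = 0.5 > 0: the reaction function is upward-sloping, so the choices are strategic complements.

strategic complements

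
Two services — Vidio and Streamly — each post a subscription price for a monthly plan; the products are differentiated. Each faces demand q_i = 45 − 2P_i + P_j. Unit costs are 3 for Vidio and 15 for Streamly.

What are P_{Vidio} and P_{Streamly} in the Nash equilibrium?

Vidio's profit: π = (P_{Vidio} − 3)(45 − 2P_{Vidio} + P_{Streamly}).
∂π/∂P_{Vidio} = 51 − 4P_{Vidio} + P_{Streamly} = 0 ⇒ P_{Vidio} = 12.75 + 0.25P_{Streamly}.
Similarly P_{Streamly} = 18.75 + 0.25P_{Vidio}.
Solving the two reaction functions simultaneously: (1 − (0.25)(0.25))P_{Vidio} = 12.75 + 0.25·18.75, so 0.9375P_{Vidio} = 17.4375 and P_{Vidio} = 18.6.
Then P_{Streamly} = 18.75 + 0.25·18.6 = 23.4.

18.6, 23.4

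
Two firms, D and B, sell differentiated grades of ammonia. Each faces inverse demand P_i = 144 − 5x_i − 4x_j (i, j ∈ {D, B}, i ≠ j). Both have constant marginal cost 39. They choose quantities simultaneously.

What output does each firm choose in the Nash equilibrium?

7.5

Firm D's profit: π = x_D(144 − 5x_D − 4x_B) − 39x_D.
∂π/∂x_D = 105 − 10x_D − 4x_B = 0 ⇒ x_D = 10.5 − 0.4x_B.
The game is symmetric, so in equilibrium x_B = x_D: the reaction function gives 1.4x_D = 10.5, hence x_D = 7.5.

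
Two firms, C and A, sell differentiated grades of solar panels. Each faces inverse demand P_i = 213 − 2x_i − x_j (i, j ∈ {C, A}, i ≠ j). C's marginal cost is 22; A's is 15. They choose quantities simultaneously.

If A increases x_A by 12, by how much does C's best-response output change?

Firm C's profit: π = x_C(213 − 2x_C − x_A) − 22x_C.
∂π/∂x_C = 191 − 4x_C − x_A = 0 ⇒ x_C = 47.75 − 0.25x_A.
The reaction-function slope is −0.25, so a 12-unit rise in x_A moves x_C by −0.25 × 12 = −3. C's best response falls — the actions are strategic substitutes.

-3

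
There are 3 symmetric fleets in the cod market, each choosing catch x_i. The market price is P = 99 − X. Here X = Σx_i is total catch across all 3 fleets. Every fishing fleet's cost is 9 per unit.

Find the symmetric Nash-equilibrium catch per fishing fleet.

A representative fishing fleet's profit is π_i = x_i(99 − X) − 9x_i, with X = x_i + Σ_{j≠i} x_j.
First-order condition: 90 − 2x_i − Σ_{j≠i} x_j = 0.
In a symmetric equilibrium every fishing fleet chooses the same x, so Σ_{j≠i} x_j = 2x. The condition becomes 90 − 4x = 0, giving x = 90/4 = 22.5.

22.5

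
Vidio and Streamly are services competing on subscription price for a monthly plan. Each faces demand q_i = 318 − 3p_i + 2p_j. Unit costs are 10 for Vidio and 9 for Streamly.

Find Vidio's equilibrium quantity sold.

230.4375

Vidio's profit: π = (p_{Vidio} − 10)(318 − 3p_{Vidio} + 2p_{Streamly}).
∂π/∂p_{Vidio} = 348 − 6p_{Vidio} + 2p_{Streamly} = 0 ⇒ p_{Vidio} = 58 + (1/3)p_{Streamly}.
Similarly p_{Streamly} = 57.5 + (1/3)p_{Vidio}.
Plugging p_{Streamly} into Vidio's best response: p_{Vidio} = 58 + (1/3)(57.5 + (1/3)p_{Vidio}) ⇒ (8/9)p_{Vidio} = 463/6, so p_{Vidio} = 86.8125.
Then p_{Streamly} = 57.5 + (1/3)·86.8125 = 86.4375.
q_{Vidio} = 318 − 3·86.8125 + 2·86.4375 = 230.4375.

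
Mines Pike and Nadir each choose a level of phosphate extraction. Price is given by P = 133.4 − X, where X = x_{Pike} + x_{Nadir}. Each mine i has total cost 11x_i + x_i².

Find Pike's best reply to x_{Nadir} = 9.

Mine Pike's profit: π = x_{Pike}(133.4 − (x_{Pike} + x_{Nadir})) − 11x_{Pike} − x_{Pike}².
∂π/∂x_{Pike} = 122.4 − 4x_{Pike} − x_{Nadir} = 0, so x_{Pike} = 30.6 − 0.25x_{Nadir}.
At x_{Nadir} = 9: x_{Pike} = 30.6 − 0.25·9 = 28.35.

28.35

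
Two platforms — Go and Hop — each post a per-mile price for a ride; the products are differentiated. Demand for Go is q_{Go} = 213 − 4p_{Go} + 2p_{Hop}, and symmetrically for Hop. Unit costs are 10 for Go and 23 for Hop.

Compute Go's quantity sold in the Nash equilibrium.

135.6

Go's profit: π = (p_{Go} − 10)(213 − 4p_{Go} + 2p_{Hop}).
∂π/∂p_{Go} = 253 − 8p_{Go} + 2p_{Hop} = 0 ⇒ p_{Go} = 31.625 + 0.25p_{Hop}.
Similarly p_{Hop} = 38.125 + 0.25p_{Go}.
Substituting the second reaction function into the first: p_{Go} = 31.625 + 0.25(38.125 + 0.25p_{Go}), which gives 0.9375p_{Go} = 1317/32 ⇒ p_{Go} = 43.9.
Then p_{Hop} = 38.125 + 0.25·43.9 = 49.1.
q_{Go} = 213 − 4·43.9 + 2·49.1 = 135.6.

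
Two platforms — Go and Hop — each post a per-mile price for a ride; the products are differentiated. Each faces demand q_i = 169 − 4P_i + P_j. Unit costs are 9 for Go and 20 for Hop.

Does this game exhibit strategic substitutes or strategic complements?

strategic complements

Go's profit: π = (P_{Go} − 9)(169 − 4P_{Go} + P_{Hop}).
∂π/∂P_{Go} = 205 − 8P_{Go} + P_{Hop} = 0 ⇒ P_{Go} = 25.625 + 0.125P_{Hop}.
The best-response slope dP_{Go}/dP_{Hop} = 0.125 > 0: the reaction function is upward-sloping, so the choices are strategic complements.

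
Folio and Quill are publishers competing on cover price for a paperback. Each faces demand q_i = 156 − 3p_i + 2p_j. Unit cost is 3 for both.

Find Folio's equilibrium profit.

Folio's profit: π = (p_{Folio} − 3)(156 − 3p_{Folio} + 2p_{Quill}).
∂π/∂p_{Folio} = 165 − 6p_{Folio} + 2p_{Quill} = 0 ⇒ p_{Folio} = 27.5 + (1/3)p_{Quill}.
Setting p_{Folio} = p_{Quill} in the reaction function: p_{Folio} = 27.5 + (1/3)p_{Folio}, so p_{Folio} = 27.5 / (2/3) = 41.25.
q_{Folio} = 156 − 3·41.25 + 2·41.25 = 114.75.
Profit = (41.25 − 3)·114.75 = 4389.1875.

4389.1875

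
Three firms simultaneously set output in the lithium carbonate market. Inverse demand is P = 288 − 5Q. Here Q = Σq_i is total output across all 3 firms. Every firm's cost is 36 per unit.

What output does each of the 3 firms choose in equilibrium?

12.6

A representative firm's profit is π_i = q_i(288 − 5Q) − 36q_i, with Q = q_i + Σ_{j≠i} q_j.
First-order condition: 252 − 10q_i − 5Σ_{j≠i} q_j = 0.
Imposing symmetry (q_j = q for all j) turns Σ_{j≠i} q_j into 2q, so 252 = 20q and q = 12.6.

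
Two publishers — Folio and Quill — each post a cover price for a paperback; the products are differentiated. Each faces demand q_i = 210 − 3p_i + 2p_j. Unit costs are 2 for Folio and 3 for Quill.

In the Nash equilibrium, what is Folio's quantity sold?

Folio's profit: π = (p_{Folio} − 2)(210 − 3p_{Folio} + 2p_{Quill}).
∂π/∂p_{Folio} = 216 − 6p_{Folio} + 2p_{Quill} = 0 ⇒ p_{Folio} = 36 + (1/3)p_{Quill}.
Similarly p_{Quill} = 36.5 + (1/3)p_{Folio}.
Plugging p_{Quill} into Folio's best response: p_{Folio} = 36 + (1/3)(36.5 + (1/3)p_{Folio}) ⇒ (8/9)p_{Folio} = 289/6, so p_{Folio} = 54.1875.
Then p_{Quill} = 36.5 + (1/3)·54.1875 = 54.5625.
q_{Folio} = 210 − 3·54.1875 + 2·54.5625 = 156.5625.

156.5625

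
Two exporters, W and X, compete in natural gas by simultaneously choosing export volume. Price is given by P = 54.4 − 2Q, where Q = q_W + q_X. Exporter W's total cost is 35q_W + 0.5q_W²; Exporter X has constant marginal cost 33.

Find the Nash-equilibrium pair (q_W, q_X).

2.175, 4.2625

Exporter W's profit: π = q_W(54.4 − 2(q_W + q_X)) − 35q_W − 0.5q_W².
∂π/∂q_W = 19.4 − 5q_W − 2q_X = 0, so q_W = 3.88 − 0.4q_X.
For X: ∂π/∂q_X = 21.4 − 4q_X − 2q_W = 0 ⇒ q_X = 5.35 − 0.5q_W.
Plugging q_X into W's best response: q_W = 3.88 − 0.4(5.35 − 0.5q_W) ⇒ 0.8q_W = 1.74, so q_W = 2.175.
Then q_X = 5.35 − 0.5·2.175 = 4.2625.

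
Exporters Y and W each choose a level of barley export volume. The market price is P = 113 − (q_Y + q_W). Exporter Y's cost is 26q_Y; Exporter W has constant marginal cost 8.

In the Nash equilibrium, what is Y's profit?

529

Exporter Y's profit: π = q_Y(113 − (q_Y + q_W)) − 26q_Y.
∂π/∂q_Y = 87 − 2q_Y − q_W = 0, so q_Y = 43.5 − 0.5q_W.
By the same steps for W: q_W = 52.5 − 0.5q_Y.
Substituting the second reaction function into the first: q_Y = 43.5 − 0.5(52.5 − 0.5q_Y), which gives 0.75q_Y = 17.25 ⇒ q_Y = 23.
Then q_W = 52.5 − 0.5·23 = 41.
Price P = 113 − 64 = 49.
Y's profit: (49 − 26)·23 = 529.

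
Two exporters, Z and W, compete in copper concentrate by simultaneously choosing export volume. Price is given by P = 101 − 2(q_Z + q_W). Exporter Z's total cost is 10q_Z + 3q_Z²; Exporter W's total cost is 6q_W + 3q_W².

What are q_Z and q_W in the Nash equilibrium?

7.5, 8

Exporter Z's profit: π = q_Z(101 − 2(q_Z + q_W)) − 10q_Z − 3q_Z².
∂π/∂q_Z = 91 − 10q_Z − 2q_W = 0, so q_Z = 9.1 − 0.2q_W.
By the same steps for W: q_W = 9.5 − 0.2q_Z.
Solving the two reaction functions simultaneously: (1 − (−0.2)(−0.2))q_Z = 9.1 − 0.2·9.5, so 0.96q_Z = 7.2 and q_Z = 7.5.
Then q_W = 9.5 − 0.2·7.5 = 8.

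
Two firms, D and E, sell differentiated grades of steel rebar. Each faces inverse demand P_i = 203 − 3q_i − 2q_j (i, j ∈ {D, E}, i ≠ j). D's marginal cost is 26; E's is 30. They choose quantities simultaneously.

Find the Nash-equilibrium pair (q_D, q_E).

Firm D's profit: π = q_D(203 − 3q_D − 2q_E) − 26q_D.
∂π/∂q_D = 177 − 6q_D − 2q_E = 0 ⇒ q_D = 29.5 − (1/3)q_E.
Similarly q_E = 173/6 − (1/3)q_D.
Substituting the second reaction function into the first: q_D = 29.5 − (1/3)(173/6 − (1/3)q_D), which gives (8/9)q_D = 179/9 ⇒ q_D = 22.375.
Then q_E = 173/6 − (1/3)·22.375 = 21.375.

22.375, 21.375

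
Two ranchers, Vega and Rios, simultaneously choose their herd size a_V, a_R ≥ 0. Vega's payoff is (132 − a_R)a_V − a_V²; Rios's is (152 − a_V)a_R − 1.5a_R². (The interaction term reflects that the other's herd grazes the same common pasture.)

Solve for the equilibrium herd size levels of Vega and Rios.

Expanding Vega's payoff: 132a_V − a_Ra_V − a_V².
∂π/∂a_V = 132 − a_R − 2a_V = 0, so a_V = 66 − 0.5a_R.
Likewise for Rios: a_R = 152/3 − (1/3)a_V.
Plugging a_R into Vega's best response: a_V = 66 − 0.5(152/3 − (1/3)a_V) ⇒ (5/6)a_V = 122/3, so a_V = 48.8.
Then a_R = 152/3 − (1/3)·48.8 = 34.4.

48.8, 34.4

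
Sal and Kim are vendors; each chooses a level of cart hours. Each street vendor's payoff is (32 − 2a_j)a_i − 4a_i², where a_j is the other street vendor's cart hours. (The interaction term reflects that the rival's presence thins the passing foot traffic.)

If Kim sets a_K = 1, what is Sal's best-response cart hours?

Sal's payoff is (32 − 2a_K)a_S − 4a_S².
∂π/∂a_S = 32 − 2a_K − 8a_S = 0, so a_S = 4 − 0.25a_K.
At a_K = 1: a_S = 4 − 0.25·1 = 3.75.

3.75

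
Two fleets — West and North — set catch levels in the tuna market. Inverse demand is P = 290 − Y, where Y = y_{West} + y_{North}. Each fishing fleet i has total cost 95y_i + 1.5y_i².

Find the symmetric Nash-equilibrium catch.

32.5

Fishing fleet West's profit: π = y_{West}(290 − (y_{West} + y_{North})) − 95y_{West} − 1.5y_{West}².
∂π/∂y_{West} = 195 − 5y_{West} − y_{North} = 0, so y_{West} = 39 − 0.2y_{North}.
By symmetry y_{North} = y_{West}; substituting into the reaction function, 1.2y_{West} = 39 and y_{West} = 32.5.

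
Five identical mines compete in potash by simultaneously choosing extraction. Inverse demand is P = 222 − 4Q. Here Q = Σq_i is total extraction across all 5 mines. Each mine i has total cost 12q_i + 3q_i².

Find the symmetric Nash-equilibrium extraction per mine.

7

A representative mine's profit is π_i = q_i(222 − 4Q) − 12q_i − 3q_i², with Q = q_i + Σ_{j≠i} q_j.
First-order condition: 210 − 14q_i − 4Σ_{j≠i} q_j = 0.
Imposing symmetry (q_j = q for all j) turns Σ_{j≠i} q_j into 4q, so 210 = 30q and q = 7.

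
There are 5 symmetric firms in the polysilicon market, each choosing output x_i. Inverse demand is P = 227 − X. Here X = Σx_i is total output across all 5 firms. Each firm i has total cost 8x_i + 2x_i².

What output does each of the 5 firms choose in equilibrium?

21.9

A representative firm's profit is π_i = x_i(227 − X) − 8x_i − 2x_i², with X = x_i + Σ_{j≠i} x_j.
First-order condition: 219 − 6x_i − Σ_{j≠i} x_j = 0.
With identical firms, set every x_j = x: then 219 − 6x − 4x = 0, i.e. x = 219/10 = 21.9.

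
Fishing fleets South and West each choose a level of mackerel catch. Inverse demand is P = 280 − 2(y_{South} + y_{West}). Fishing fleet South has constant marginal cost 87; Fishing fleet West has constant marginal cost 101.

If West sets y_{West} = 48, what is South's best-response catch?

Fishing fleet South's profit: π = y_{South}(280 − 2(y_{South} + y_{West})) − 87y_{South}.
∂π/∂y_{South} = 193 − 4y_{South} − 2y_{West} = 0, so y_{South} = 48.25 − 0.5y_{West}.
At y_{West} = 48: y_{South} = 48.25 − 0.5·48 = 24.25.

24.25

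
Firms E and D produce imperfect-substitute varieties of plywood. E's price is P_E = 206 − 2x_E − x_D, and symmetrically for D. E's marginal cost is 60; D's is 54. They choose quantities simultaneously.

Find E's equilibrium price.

Firm E's profit: π = x_E(206 − 2x_E − x_D) − 60x_E.
∂π/∂x_E = 146 − 4x_E − x_D = 0 ⇒ x_E = 36.5 − 0.25x_D.
Similarly x_D = 38 − 0.25x_E.
Plugging x_D into E's best response: x_E = 36.5 − 0.25(38 − 0.25x_E) ⇒ 0.9375x_E = 27, so x_E = 28.8.
Then x_D = 38 − 0.25·28.8 = 30.8.
P_E = 206 − 2·28.8 − 30.8 = 117.6.

117.6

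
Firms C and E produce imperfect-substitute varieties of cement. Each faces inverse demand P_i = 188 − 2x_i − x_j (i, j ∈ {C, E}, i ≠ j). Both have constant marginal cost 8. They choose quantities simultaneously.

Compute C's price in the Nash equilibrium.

80

Firm C's profit: π = x_C(188 − 2x_C − x_E) − 8x_C.
∂π/∂x_C = 180 − 4x_C − x_E = 0 ⇒ x_C = 45 − 0.25x_E.
Setting x_C = x_E in the reaction function: x_C = 45 − 0.25x_C, so x_C = 45 / 1.25 = 36.
P_C = 188 − 2·36 − 36 = 80.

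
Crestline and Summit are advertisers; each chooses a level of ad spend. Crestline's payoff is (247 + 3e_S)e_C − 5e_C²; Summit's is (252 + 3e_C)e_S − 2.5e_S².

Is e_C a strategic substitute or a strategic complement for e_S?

strategic complements

Expanding Crestline's payoff: 247e_C + 3e_Se_C − 5e_C².
∂π/∂e_C = 247 + 3e_S − 10e_C = 0, so e_C = 24.7 + 0.3e_S.
The best-response slope de_C/de_S = 0.3 > 0: the reaction function is upward-sloping, so the choices are strategic complements.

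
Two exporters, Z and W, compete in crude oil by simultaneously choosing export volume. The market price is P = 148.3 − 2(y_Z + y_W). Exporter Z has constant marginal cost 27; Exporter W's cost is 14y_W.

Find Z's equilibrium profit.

651.605

Exporter Z's profit: π = y_Z(148.3 − 2(y_Z + y_W)) − 27y_Z.
∂π/∂y_Z = 121.3 − 4y_Z − 2y_W = 0, so y_Z = 30.325 − 0.5y_W.
By the same steps for W: y_W = 33.575 − 0.5y_Z.
Solving the two reaction functions simultaneously: (1 − (−0.5)(−0.5))y_Z = 30.325 − 0.5·33.575, so 0.75y_Z = 13.5375 and y_Z = 18.05.
Then y_W = 33.575 − 0.5·18.05 = 24.55.
Price P = 148.3 − 2·42.6 = 63.1.
Z's profit: (63.1 − 27)·18.05 = 651.605.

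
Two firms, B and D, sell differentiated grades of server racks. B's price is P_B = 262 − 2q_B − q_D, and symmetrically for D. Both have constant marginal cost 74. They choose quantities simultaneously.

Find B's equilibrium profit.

2827.52

Firm B's profit: π = q_B(262 − 2q_B − q_D) − 74q_B.
∂π/∂q_B = 188 − 4q_B − q_D = 0 ⇒ q_B = 47 − 0.25q_D.
The game is symmetric, so in equilibrium q_D = q_B: the reaction function gives 1.25q_B = 47, hence q_B = 37.6.
P_B = 262 − 2·37.6 − 37.6 = 149.2.
Profit = (149.2 − 74)·37.6 = 2827.52.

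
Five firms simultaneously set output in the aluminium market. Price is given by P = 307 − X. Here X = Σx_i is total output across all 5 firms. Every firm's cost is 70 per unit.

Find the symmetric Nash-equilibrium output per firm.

39.5

A representative firm's profit is π_i = x_i(307 − X) − 70x_i, with X = x_i + Σ_{j≠i} x_j.
First-order condition: 237 − 2x_i − Σ_{j≠i} x_j = 0.
Imposing symmetry (x_j = x for all j) turns Σ_{j≠i} x_j into 4x, so 237 = 6x and x = 39.5.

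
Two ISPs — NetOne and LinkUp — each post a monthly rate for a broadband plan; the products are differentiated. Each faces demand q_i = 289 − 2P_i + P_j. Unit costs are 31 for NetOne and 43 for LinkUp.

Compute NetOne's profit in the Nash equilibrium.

15347.52

NetOne's profit: π = (P_{NetOne} − 31)(289 − 2P_{NetOne} + P_{LinkUp}).
∂π/∂P_{NetOne} = 351 − 4P_{NetOne} + P_{LinkUp} = 0 ⇒ P_{NetOne} = 87.75 + 0.25P_{LinkUp}.
Similarly P_{LinkUp} = 93.75 + 0.25P_{NetOne}.
Substituting the second reaction function into the first: P_{NetOne} = 87.75 + 0.25(93.75 + 0.25P_{NetOne}), which gives 0.9375P_{NetOne} = 111.1875 ⇒ P_{NetOne} = 118.6.
Then P_{LinkUp} = 93.75 + 0.25·118.6 = 123.4.
q_{NetOne} = 289 − 2·118.6 + 123.4 = 175.2.
Profit = (118.6 − 31)·175.2 = 15347.52.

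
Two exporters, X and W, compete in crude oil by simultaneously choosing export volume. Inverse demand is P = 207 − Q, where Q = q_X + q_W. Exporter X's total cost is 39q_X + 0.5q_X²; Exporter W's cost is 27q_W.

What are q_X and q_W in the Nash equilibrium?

31.2, 74.4

Exporter X's profit: π = q_X(207 − (q_X + q_W)) − 39q_X − 0.5q_X².
∂π/∂q_X = 168 − 3q_X − q_W = 0, so q_X = 56 − (1/3)q_W.
For W: ∂π/∂q_W = 180 − 2q_W − q_X = 0 ⇒ q_W = 90 − 0.5q_X.
Substituting the second reaction function into the first: q_X = 56 − (1/3)(90 − 0.5q_X), which gives (5/6)q_X = 26 ⇒ q_X = 31.2.
Then q_W = 90 − 0.5·31.2 = 74.4.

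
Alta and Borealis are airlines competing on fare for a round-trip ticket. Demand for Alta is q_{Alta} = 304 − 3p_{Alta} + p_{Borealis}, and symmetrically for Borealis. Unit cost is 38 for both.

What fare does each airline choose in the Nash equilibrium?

Alta's profit: π = (p_{Alta} − 38)(304 − 3p_{Alta} + p_{Borealis}).
∂π/∂p_{Alta} = 418 − 6p_{Alta} + p_{Borealis} = 0 ⇒ p_{Alta} = 209/3 + (1/6)p_{Borealis}.
By symmetry p_{Borealis} = p_{Alta}; substituting into the reaction function, (5/6)p_{Alta} = 209/3 and p_{Alta} = 83.6.

83.6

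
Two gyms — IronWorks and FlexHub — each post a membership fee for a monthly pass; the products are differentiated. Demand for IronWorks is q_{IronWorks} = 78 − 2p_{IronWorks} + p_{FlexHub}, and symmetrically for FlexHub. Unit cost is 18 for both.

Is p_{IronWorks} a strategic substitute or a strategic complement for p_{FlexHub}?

strategic complements

IronWorks's profit: π = (p_{IronWorks} − 18)(78 − 2p_{IronWorks} + p_{FlexHub}).
∂π/∂p_{IronWorks} = 114 − 4p_{IronWorks} + p_{FlexHub} = 0 ⇒ p_{IronWorks} = 28.5 + 0.25p_{FlexHub}.
The best-response slope dp_{IronWorks}/dp_{FlexHub} = 0.25 > 0: the reaction function is upward-sloping, so the choices are strategic complements.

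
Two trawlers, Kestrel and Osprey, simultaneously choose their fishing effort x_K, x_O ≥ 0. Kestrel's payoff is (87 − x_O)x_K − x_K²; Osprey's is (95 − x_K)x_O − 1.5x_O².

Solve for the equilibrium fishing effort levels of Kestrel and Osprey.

Expanding Kestrel's payoff: 87x_K − x_Ox_K − x_K².
∂π/∂x_K = 87 − x_O − 2x_K = 0, so x_K = 43.5 − 0.5x_O.
Likewise for Osprey: x_O = 95/3 − (1/3)x_K.
Substituting the second reaction function into the first: x_K = 43.5 − 0.5(95/3 − (1/3)x_K), which gives (5/6)x_K = 83/3 ⇒ x_K = 33.2.
Then x_O = 95/3 − (1/3)·33.2 = 20.6.

33.2, 20.6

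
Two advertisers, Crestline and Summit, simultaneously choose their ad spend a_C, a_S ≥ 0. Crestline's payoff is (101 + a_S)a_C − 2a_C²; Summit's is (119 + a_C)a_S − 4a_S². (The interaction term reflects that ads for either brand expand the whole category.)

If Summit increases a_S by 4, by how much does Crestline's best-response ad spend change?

1

Expanding Crestline's payoff: 101a_C + a_Sa_C − 2a_C².
∂π/∂a_C = 101 + a_S − 4a_C = 0, so a_C = 25.25 + 0.25a_S.
The reaction-function slope is 0.25, so a 4-unit rise in a_S moves a_C by 0.25 × 4 = 1. Crestline's best response rises — the actions are strategic complements.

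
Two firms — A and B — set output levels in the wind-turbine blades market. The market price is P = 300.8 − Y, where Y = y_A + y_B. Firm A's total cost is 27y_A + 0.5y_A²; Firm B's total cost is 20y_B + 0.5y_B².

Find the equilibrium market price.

Firm A's profit: π = y_A(300.8 − (y_A + y_B)) − 27y_A − 0.5y_A².
∂π/∂y_A = 273.8 − 3y_A − y_B = 0, so y_A = 1369/15 − (1/3)y_B.
By the same steps for B: y_B = 93.6 − (1/3)y_A.
Substituting the second reaction function into the first: y_A = 1369/15 − (1/3)(93.6 − (1/3)y_A), which gives (8/9)y_A = 901/15 ⇒ y_A = 67.575.
Then y_B = 93.6 − (1/3)·67.575 = 71.075.
Equilibrium price: P = 300.8 − 138.65 = 162.15.

162.15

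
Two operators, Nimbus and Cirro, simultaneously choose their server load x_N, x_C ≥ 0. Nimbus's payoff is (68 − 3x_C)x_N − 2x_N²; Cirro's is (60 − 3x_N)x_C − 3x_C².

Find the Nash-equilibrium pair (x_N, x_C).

Expanding Nimbus's payoff: 68x_N − 3x_Cx_N − 2x_N².
∂π/∂x_N = 68 − 3x_C − 4x_N = 0, so x_N = 17 − 0.75x_C.
Likewise for Cirro: x_C = 10 − 0.5x_N.
Solving the two reaction functions simultaneously: (1 − (−0.75)(−0.5))x_N = 17 − 0.75·10, so 0.625x_N = 9.5 and x_N = 15.2.
Then x_C = 10 − 0.5·15.2 = 2.4.

15.2, 2.4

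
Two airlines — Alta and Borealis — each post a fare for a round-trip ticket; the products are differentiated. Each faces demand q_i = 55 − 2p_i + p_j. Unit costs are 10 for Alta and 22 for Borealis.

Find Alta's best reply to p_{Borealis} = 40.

Alta's profit: π = (p_{Alta} − 10)(55 − 2p_{Alta} + p_{Borealis}).
∂π/∂p_{Alta} = 75 − 4p_{Alta} + p_{Borealis} = 0 ⇒ p_{Alta} = 18.75 + 0.25p_{Borealis}.
At p_{Borealis} = 40: p_{Alta} = 18.75 + 0.25·40 = 28.75.

28.75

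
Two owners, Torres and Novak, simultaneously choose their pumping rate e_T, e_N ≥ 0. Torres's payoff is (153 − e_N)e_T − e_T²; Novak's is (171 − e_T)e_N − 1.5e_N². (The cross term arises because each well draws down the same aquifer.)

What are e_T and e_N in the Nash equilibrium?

57.6, 37.8

Expanding Torres's payoff: 153e_T − e_Ne_T − e_T².
∂π/∂e_T = 153 − e_N − 2e_T = 0, so e_T = 76.5 − 0.5e_N.
Likewise for Novak: e_N = 57 − (1/3)e_T.
Plugging e_N into Torres's best response: e_T = 76.5 − 0.5(57 − (1/3)e_T) ⇒ (5/6)e_T = 48, so e_T = 57.6.
Then e_N = 57 − (1/3)·57.6 = 37.8.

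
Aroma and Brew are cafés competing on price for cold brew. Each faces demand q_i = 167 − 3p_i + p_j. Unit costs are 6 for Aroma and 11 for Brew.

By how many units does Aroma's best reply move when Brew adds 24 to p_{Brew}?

4

Aroma's profit: π = (p_{Aroma} − 6)(167 − 3p_{Aroma} + p_{Brew}).
∂π/∂p_{Aroma} = 185 − 6p_{Aroma} + p_{Brew} = 0 ⇒ p_{Aroma} = 185/6 + (1/6)p_{Brew}.
The reaction-function slope is 1/6, so a 24-unit rise in p_{Brew} moves p_{Aroma} by 1/6 × 24 = 4. Aroma's best response rises — the actions are strategic complements.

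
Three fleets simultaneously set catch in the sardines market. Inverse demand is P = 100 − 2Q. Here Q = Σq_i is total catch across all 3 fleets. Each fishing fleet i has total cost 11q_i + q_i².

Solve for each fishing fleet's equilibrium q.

8.9

A representative fishing fleet's profit is π_i = q_i(100 − 2Q) − 11q_i − q_i², with Q = q_i + Σ_{j≠i} q_j.
First-order condition: 89 − 6q_i − 2Σ_{j≠i} q_j = 0.
Imposing symmetry (q_j = q for all j) turns Σ_{j≠i} q_j into 2q, so 89 = 10q and q = 8.9.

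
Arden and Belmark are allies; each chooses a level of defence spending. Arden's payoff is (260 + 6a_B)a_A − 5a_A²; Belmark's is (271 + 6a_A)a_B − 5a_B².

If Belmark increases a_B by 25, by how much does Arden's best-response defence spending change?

Expanding Arden's payoff: 260a_A + 6a_Ba_A − 5a_A².
∂π/∂a_A = 260 + 6a_B − 10a_A = 0, so a_A = 26 + 0.6a_B.
The reaction-function slope is 0.6, so a 25-unit rise in a_B moves a_A by 0.6 × 25 = 15. Arden's best response rises — the actions are strategic complements.

15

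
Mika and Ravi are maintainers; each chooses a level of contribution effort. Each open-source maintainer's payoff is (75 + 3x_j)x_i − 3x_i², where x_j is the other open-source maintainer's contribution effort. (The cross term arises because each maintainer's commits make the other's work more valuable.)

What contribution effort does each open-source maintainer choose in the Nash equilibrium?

Mika's payoff is (75 + 3x_R)x_M − 3x_M².
∂π/∂x_M = 75 + 3x_R − 6x_M = 0, so x_M = 12.5 + 0.5x_R.
The game is symmetric, so in equilibrium x_R = x_M: the reaction function gives 0.5x_M = 12.5, hence x_M = 25.

25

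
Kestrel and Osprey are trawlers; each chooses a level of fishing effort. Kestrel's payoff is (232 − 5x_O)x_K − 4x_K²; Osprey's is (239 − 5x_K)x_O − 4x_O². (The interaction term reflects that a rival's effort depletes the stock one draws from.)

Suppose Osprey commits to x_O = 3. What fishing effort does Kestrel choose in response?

27.125

Expanding Kestrel's payoff: 232x_K − 5x_Ox_K − 4x_K².
∂π/∂x_K = 232 − 5x_O − 8x_K = 0, so x_K = 29 − 0.625x_O.
At x_O = 3: x_K = 29 − 0.625·3 = 27.125.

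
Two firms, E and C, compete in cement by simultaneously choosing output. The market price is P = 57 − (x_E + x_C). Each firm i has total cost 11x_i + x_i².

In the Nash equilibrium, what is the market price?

38.6

Firm E's profit: π = x_E(57 − (x_E + x_C)) − 11x_E − x_E².
∂π/∂x_E = 46 − 4x_E − x_C = 0, so x_E = 11.5 − 0.25x_C.
Setting x_E = x_C in the reaction function: x_E = 11.5 − 0.25x_E, so x_E = 11.5 / 1.25 = 9.2.
Equilibrium price: P = 57 − 18.4 = 38.6.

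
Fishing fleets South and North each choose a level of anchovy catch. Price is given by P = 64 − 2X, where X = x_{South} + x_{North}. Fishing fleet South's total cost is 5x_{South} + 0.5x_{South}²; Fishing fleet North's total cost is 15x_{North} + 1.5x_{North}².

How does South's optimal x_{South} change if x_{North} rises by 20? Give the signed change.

Fishing fleet South's profit: π = x_{South}(64 − 2(x_{South} + x_{North})) − 5x_{South} − 0.5x_{South}².
∂π/∂x_{South} = 59 − 5x_{South} − 2x_{North} = 0, so x_{South} = 11.8 − 0.4x_{North}.
The reaction-function slope is −0.4, so a 20-unit rise in x_{North} moves x_{South} by −0.4 × 20 = −8. South's best response falls — the actions are strategic substitutes.

-8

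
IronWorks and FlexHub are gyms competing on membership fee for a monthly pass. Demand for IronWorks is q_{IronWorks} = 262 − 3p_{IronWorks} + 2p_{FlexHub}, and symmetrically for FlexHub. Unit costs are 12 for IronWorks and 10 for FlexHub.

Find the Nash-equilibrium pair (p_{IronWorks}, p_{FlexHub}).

IronWorks's profit: π = (p_{IronWorks} − 12)(262 − 3p_{IronWorks} + 2p_{FlexHub}).
∂π/∂p_{IronWorks} = 298 − 6p_{IronWorks} + 2p_{FlexHub} = 0 ⇒ p_{IronWorks} = 149/3 + (1/3)p_{FlexHub}.
Similarly p_{FlexHub} = 146/3 + (1/3)p_{IronWorks}.
Substituting the second reaction function into the first: p_{IronWorks} = 149/3 + (1/3)(146/3 + (1/3)p_{IronWorks}), which gives (8/9)p_{IronWorks} = 593/9 ⇒ p_{IronWorks} = 74.125.
Then p_{FlexHub} = 146/3 + (1/3)·74.125 = 73.375.

74.125, 73.375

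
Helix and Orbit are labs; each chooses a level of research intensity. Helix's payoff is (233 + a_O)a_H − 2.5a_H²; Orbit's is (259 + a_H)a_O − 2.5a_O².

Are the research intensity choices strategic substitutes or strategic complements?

Expanding Helix's payoff: 233a_H + a_Oa_H − 2.5a_H².
∂π/∂a_H = 233 + a_O − 5a_H = 0, so a_H = 46.6 + 0.2a_O.
The best-response slope da_H/da_O = 0.2 > 0: the reaction function is upward-sloping, so the choices are strategic complements.

strategic complements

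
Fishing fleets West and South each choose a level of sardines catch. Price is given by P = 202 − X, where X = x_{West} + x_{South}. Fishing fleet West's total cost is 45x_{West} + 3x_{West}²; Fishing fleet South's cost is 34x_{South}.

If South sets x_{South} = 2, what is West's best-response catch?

Fishing fleet West's profit: π = x_{West}(202 − (x_{West} + x_{South})) − 45x_{West} − 3x_{West}².
∂π/∂x_{West} = 157 − 8x_{West} − x_{South} = 0, so x_{West} = 19.625 − 0.125x_{South}.
At x_{South} = 2: x_{West} = 19.625 − 0.125·2 = 19.375.

19.375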